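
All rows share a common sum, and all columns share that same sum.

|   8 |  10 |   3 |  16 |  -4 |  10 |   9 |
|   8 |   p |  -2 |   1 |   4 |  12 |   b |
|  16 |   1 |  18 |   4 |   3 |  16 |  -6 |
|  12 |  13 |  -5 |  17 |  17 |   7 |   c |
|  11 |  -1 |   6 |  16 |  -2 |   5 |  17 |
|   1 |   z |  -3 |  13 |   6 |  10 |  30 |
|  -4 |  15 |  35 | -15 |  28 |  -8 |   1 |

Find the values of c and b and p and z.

c = -9, b = 10, p = 19, z = -5

Rows 1 and 3 both sum to 52, so that's the common total.
The known cells in row 6 total 57, leaving 52 − 57 = -5 for the blank.
The known cells in column 2 total 33, leaving 52 − 33 = 19 for the blank.
The known cells in row 2 total 42, leaving 52 − 42 = 10 for the blank.
The known cells in row 4 total 61, leaving 52 − 61 = -9 for the blank.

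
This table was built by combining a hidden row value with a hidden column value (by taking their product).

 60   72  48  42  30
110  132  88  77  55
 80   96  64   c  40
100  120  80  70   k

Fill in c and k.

Each row is a constant multiple of every other row — this is a multiplication table with the headers hidden.
Row 3 is 80/60 = 4/3 times row 1, so its entry in column 4 is 42 × 4/3 = 56.
Row 4 is 100/60 = 5/3 times row 1, so its entry in column 5 is 30 × 5/3 = 50.

c = 56, k = 50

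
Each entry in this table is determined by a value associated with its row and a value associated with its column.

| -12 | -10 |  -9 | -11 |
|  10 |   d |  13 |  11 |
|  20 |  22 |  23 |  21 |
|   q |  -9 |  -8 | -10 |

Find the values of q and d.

q = -11, d = 12

The difference between any two rows is the same in every column — this is an addition table with the headers hidden.
Row 4 minus row 1 is -8 − (-9) = 1, so its entry in column 1 is -12 + 1 = -11.
Row 2 minus row 1 is 13 − (-9) = 22, so its entry in column 2 is -10 + 22 = 12.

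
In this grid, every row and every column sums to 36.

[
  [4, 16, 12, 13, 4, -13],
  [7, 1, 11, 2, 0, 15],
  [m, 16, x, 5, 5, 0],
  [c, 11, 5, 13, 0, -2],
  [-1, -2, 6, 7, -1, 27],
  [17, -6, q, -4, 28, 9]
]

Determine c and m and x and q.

Row 6 has 17 − 6 − 4 + 28 + 9 = 44; the blank must be 36 − 44 = -8.
Column 3 has 12 + 11 + 5 + 6 − 8 = 26; the blank must be 36 − 26 = 10.
Row 3 has 16 + 10 + 5 + 5 + 0 = 36; the blank must be 36 − 36 = 0.
Row 4 has 11 + 5 + 13 + 0 − 2 = 27; the blank must be 36 − 27 = 9.

c = 9, m = 0, x = 10, q = -8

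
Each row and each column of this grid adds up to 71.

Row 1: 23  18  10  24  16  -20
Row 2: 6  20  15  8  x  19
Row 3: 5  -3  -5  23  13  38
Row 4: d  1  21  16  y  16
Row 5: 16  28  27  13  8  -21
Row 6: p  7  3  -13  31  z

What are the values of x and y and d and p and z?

x = 3, y = 0, d = 17, p = 4, z = 39

Column 6: -20 + 19 + 38 + 16 − 21 = 32, so its missing entry is 71 − 32 = 39.
Row 2: 6 + 20 + 15 + 8 + 19 = 68, so its missing entry is 71 − 68 = 3.
Column 5: 16 + 3 + 13 + 8 + 31 = 71, so its missing entry is 71 − 71 = 0.
Row 4: 1 + 21 + 16 + 0 + 16 = 54, so its missing entry is 71 − 54 = 17.
Row 6: 7 + 3 − 13 + 31 + 39 = 67, so its missing entry is 71 − 67 = 4.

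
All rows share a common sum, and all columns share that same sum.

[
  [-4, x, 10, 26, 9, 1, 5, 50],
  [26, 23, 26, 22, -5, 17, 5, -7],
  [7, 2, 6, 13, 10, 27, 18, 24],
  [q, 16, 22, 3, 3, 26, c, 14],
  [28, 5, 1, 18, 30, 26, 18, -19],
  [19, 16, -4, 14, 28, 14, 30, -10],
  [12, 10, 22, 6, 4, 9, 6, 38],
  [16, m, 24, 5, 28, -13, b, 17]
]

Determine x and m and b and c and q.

Rows 2 and 3 both sum to 107, so that's the common total.
Row 1: -4 + 10 + 26 + 9 + 1 + 5 + 50 = 97, so its missing entry is 107 − 97 = 10.
Column 2: 10 + 23 + 2 + 16 + 5 + 16 + 10 = 82, so its missing entry is 107 − 82 = 25.
Column 1: -4 + 26 + 7 + 28 + 19 + 12 + 16 = 104, so its missing entry is 107 − 104 = 3.
Row 8: 16 + 25 + 24 + 5 + 28 − 13 + 17 = 102, so its missing entry is 107 − 102 = 5.
Row 4: 3 + 16 + 22 + 3 + 3 + 26 + 14 = 87, so its missing entry is 107 − 87 = 20.

x = 10, m = 25, b = 5, c = 20, q = 3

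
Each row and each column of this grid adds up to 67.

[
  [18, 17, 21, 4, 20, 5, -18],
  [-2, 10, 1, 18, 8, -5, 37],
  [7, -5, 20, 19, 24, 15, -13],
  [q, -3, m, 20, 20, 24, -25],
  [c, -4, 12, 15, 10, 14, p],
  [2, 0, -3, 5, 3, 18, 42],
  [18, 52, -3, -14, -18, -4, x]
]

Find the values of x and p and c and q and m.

Row 7 has 18 + 52 − 3 − 14 − 18 − 4 = 31; the blank must be 67 − 31 = 36.
Column 7 has -18 + 37 − 13 − 25 + 42 + 36 = 59; the blank must be 67 − 59 = 8.
Row 5 has -4 + 12 + 15 + 10 + 14 + 8 = 55; the blank must be 67 − 55 = 12.
Column 1 has 18 − 2 + 7 + 12 + 2 + 18 = 55; the blank must be 67 − 55 = 12.
Row 4 has 12 − 3 + 20 + 20 + 24 − 25 = 48; the blank must be 67 − 48 = 19.

x = 36, p = 8, c = 12, q = 12, m = 19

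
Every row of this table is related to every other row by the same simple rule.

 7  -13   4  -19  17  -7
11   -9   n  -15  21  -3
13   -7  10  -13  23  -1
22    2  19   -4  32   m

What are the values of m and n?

m = 8, n = 8

The difference between any two rows is the same in every column — this is an addition table with the headers hidden.
Row 4 minus row 1 is 2 − (-13) = 15, so its entry in column 6 is -7 + 15 = 8.
Row 2 minus row 1 is -9 − (-13) = 4, so its entry in column 3 is 4 + 4 = 8.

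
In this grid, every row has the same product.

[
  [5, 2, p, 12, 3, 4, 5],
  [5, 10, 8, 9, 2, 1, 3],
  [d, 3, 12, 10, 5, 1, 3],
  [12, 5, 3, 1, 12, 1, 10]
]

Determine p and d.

p = 3, d = 4

Rows 2 and 4 each multiply to 21600, so every row has product 21600.
Row 1: 5×2×12×3×4×5 = 7200, so the missing entry is 21600 ÷ 7200 = 3.
Row 3: 3×12×10×5×1×3 = 5400, so the missing entry is 21600 ÷ 5400 = 4.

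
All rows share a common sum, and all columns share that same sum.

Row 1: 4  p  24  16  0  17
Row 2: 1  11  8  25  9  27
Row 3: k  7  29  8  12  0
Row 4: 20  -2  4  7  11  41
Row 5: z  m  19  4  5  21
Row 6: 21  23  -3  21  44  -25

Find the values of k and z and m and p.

k = 25, z = 10, m = 22, p = 20

Rows 2 and 4 both sum to 81, so that's the common total.
The known cells in row 1 total 61, leaving 81 − 61 = 20 for the blank.
The known cells in row 3 total 56, leaving 81 − 56 = 25 for the blank.
The known cells in column 1 total 71, leaving 81 − 71 = 10 for the blank.
The known cells in row 5 total 59, leaving 81 − 59 = 22 for the blank.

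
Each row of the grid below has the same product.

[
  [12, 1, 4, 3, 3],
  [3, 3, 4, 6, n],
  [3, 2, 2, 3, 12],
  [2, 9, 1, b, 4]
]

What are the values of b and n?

Rows 1 and 3 each multiply to 432, so every row has product 432.
Row 4: 2×9×1×4 = 72, so the missing entry is 432 ÷ 72 = 6.
Row 2: 3×3×4×6 = 216, so the missing entry is 432 ÷ 216 = 2.

b = 6, n = 2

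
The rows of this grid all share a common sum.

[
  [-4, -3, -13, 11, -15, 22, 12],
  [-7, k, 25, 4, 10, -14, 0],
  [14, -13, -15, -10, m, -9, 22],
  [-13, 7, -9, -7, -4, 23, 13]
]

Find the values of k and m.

k = -8, m = 21

Rows 1 and 4 both add up to 10, so every row sums to 10.
Row 2: -7 + 25 + 4 + 10 − 14 + 0 = 18, so the missing entry is 10 − 18 = -8.
Row 3: 14 − 13 − 15 − 10 − 9 + 22 = -11, so the missing entry is 10 − (-11) = 21.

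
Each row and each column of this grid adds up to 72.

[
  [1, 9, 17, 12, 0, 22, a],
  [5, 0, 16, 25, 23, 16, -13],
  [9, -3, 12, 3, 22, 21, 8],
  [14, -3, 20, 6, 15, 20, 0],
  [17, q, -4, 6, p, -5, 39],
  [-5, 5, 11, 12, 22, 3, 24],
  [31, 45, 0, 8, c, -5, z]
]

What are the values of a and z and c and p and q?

Row 1 has 1 + 9 + 17 + 12 + 0 + 22 = 61; the blank must be 72 − 61 = 11.
Column 7 has 11 − 13 + 8 + 0 + 39 + 24 = 69; the blank must be 72 − 69 = 3.
Row 7 has 31 + 45 + 0 + 8 − 5 + 3 = 82; the blank must be 72 − 82 = -10.
Column 5 has 0 + 23 + 22 + 15 + 22 − 10 = 72; the blank must be 72 − 72 = 0.
Row 5 has 17 − 4 + 6 + 0 − 5 + 39 = 53; the blank must be 72 − 53 = 19.

a = 11, z = 3, c = -10, p = 0, q = 19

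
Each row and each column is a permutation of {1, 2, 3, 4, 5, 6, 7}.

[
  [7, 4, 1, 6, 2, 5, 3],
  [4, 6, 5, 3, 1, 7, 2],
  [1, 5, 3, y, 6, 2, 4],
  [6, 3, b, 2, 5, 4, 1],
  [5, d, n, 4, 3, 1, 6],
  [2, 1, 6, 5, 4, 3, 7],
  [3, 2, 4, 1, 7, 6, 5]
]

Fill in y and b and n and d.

For row 3, column 4: row 3 already has {1, 2, 3, 4, 5, 6}; that leaves 7.
At (row 4, col 3): row 4 already has {1, 2, 3, 4, 5, 6}, so the value is 7.
For row 5, column 2: column 2 already has {1, 2, 3, 4, 5, 6}; that leaves 7.
Cell (5,3): row 5 already has {1, 3, 4, 5, 6, 7} → 2.

y = 7, b = 7, n = 2, d = 7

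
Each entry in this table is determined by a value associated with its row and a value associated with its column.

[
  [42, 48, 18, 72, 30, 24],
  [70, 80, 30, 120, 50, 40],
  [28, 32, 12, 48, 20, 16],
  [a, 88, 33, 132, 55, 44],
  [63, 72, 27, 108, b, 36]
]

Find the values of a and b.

a = 77, b = 45

Each row is a constant multiple of every other row — this is a multiplication table with the headers hidden.
Row 4 is 132/72 = 11/6 times row 1, so its entry in column 1 is 42 × 11/6 = 77.
Row 5 is 108/72 = 3/2 times row 1, so its entry in column 5 is 30 × 3/2 = 45.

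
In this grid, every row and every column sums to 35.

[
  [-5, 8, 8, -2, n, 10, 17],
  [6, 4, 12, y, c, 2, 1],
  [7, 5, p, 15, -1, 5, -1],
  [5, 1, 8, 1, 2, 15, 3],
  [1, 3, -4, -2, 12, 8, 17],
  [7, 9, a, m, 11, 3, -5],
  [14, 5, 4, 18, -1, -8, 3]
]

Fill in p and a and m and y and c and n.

Row 1 has -5 + 8 + 8 − 2 + 10 + 17 = 36; the blank must be 35 − 36 = -1.
Column 5 has -1 − 1 + 2 + 12 + 11 − 1 = 22; the blank must be 35 − 22 = 13.
Row 3 has 7 + 5 + 15 − 1 + 5 − 1 = 30; the blank must be 35 − 30 = 5.
Row 2 has 6 + 4 + 12 + 13 + 2 + 1 = 38; the blank must be 35 − 38 = -3.
Column 4 has -2 − 3 + 15 + 1 − 2 + 18 = 27; the blank must be 35 − 27 = 8.
Row 6 has 7 + 9 + 8 + 11 + 3 − 5 = 33; the blank must be 35 − 33 = 2.

p = 5, a = 2, m = 8, y = -3, c = 13, n = -1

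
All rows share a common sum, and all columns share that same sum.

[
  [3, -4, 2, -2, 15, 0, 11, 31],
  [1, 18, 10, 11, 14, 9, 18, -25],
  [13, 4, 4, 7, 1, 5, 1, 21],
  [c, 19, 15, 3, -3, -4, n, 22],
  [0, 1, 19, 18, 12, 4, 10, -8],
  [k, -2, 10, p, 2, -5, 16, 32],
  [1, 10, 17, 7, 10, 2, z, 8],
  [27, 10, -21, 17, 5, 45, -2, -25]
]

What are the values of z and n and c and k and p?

z = 1, n = 1, c = 3, k = 8, p = -5

Rows 1 and 2 both sum to 56, so that's the common total.
Column 4: -2 + 11 + 7 + 3 + 18 + 7 + 17 = 61, so its missing entry is 56 − 61 = -5.
Row 6: -2 + 10 − 5 + 2 − 5 + 16 + 32 = 48, so its missing entry is 56 − 48 = 8.
Column 1: 3 + 1 + 13 + 0 + 8 + 1 + 27 = 53, so its missing entry is 56 − 53 = 3.
Row 4: 3 + 19 + 15 + 3 − 3 − 4 + 22 = 55, so its missing entry is 56 − 55 = 1.
Row 7: 1 + 10 + 17 + 7 + 10 + 2 + 8 = 55, so its missing entry is 56 − 55 = 1.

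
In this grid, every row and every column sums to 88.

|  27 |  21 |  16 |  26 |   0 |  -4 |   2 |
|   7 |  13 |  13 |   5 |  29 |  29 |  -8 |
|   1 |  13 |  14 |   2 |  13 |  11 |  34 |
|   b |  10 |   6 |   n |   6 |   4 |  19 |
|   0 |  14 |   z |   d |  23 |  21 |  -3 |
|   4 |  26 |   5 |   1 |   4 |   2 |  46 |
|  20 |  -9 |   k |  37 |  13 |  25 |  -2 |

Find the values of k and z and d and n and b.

k = 4, z = 30, d = 3, n = 14, b = 29

Row 7: 20 − 9 + 37 + 13 + 25 − 2 = 84, so its missing entry is 88 − 84 = 4.
Column 3: 16 + 13 + 14 + 6 + 5 + 4 = 58, so its missing entry is 88 − 58 = 30.
Row 5: 0 + 14 + 30 + 23 + 21 − 3 = 85, so its missing entry is 88 − 85 = 3.
Column 1: 27 + 7 + 1 + 0 + 4 + 20 = 59, so its missing entry is 88 − 59 = 29.
Row 4: 29 + 10 + 6 + 6 + 4 + 19 = 74, so its missing entry is 88 − 74 = 14.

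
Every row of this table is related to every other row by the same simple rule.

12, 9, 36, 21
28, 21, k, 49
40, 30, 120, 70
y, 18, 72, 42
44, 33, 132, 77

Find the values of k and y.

k = 84, y = 24

Each row is a constant multiple of every other row — this is a multiplication table with the headers hidden.
Row 2 is 21/9 = 7/3 times row 1, so its entry in column 3 is 36 × 7/3 = 84.
Row 4 is 18/9 = 2/1 times row 1, so its entry in column 1 is 12 × 2/1 = 24.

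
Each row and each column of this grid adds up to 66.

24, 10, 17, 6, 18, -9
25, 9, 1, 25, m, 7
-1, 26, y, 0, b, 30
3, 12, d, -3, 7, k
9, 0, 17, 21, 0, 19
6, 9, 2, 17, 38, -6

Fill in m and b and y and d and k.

m = -1, b = 4, y = 7, d = 22, k = 25

Row 2: 25 + 9 + 1 + 25 + 7 = 67, so its missing entry is 66 − 67 = -1.
Column 5: 18 − 1 + 7 + 0 + 38 = 62, so its missing entry is 66 − 62 = 4.
Row 3: -1 + 26 + 0 + 4 + 30 = 59, so its missing entry is 66 − 59 = 7.
Column 3: 17 + 1 + 7 + 17 + 2 = 44, so its missing entry is 66 − 44 = 22.
Row 4: 3 + 12 + 22 − 3 + 7 = 41, so its missing entry is 66 − 41 = 25.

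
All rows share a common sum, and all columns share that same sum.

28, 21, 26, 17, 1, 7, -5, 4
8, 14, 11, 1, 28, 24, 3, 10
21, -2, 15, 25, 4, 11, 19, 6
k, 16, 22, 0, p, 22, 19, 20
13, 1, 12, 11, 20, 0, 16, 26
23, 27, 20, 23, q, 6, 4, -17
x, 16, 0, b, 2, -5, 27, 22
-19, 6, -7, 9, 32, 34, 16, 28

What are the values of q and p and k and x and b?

q = 13, p = -1, k = 1, x = 24, b = 13

Rows 1 and 2 both sum to 99, so that's the common total.
Row 6: 23 + 27 + 20 + 23 + 6 + 4 − 17 = 86, so its missing entry is 99 − 86 = 13.
Column 5: 1 + 28 + 4 + 20 + 13 + 2 + 32 = 100, so its missing entry is 99 − 100 = -1.
Row 4: 16 + 22 + 0 − 1 + 22 + 19 + 20 = 98, so its missing entry is 99 − 98 = 1.
Column 1: 28 + 8 + 21 + 1 + 13 + 23 − 19 = 75, so its missing entry is 99 − 75 = 24.
Row 7: 24 + 16 + 0 + 2 − 5 + 27 + 22 = 86, so its missing entry is 99 − 86 = 13.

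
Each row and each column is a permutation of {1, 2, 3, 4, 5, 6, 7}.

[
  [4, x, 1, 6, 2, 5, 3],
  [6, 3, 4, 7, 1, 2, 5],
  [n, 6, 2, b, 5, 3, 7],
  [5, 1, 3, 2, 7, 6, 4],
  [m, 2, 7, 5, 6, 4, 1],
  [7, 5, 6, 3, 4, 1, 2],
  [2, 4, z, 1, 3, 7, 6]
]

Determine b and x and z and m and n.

For row 1, column 2: row 1 already has {1, 2, 3, 4, 5, 6}; that leaves 7.
For row 7, column 3: row 7 already has {1, 2, 3, 4, 6, 7}; that leaves 5.
At (row 5, col 1): row 5 already has {1, 2, 4, 5, 6, 7}, so the value is 3.
For row 3, column 1: column 1 already has {2, 3, 4, 5, 6, 7}; that leaves 1.
Cell (3,4): row 3 already has {1, 2, 3, 5, 6, 7} → 4.

b = 4, x = 7, z = 5, m = 3, n = 1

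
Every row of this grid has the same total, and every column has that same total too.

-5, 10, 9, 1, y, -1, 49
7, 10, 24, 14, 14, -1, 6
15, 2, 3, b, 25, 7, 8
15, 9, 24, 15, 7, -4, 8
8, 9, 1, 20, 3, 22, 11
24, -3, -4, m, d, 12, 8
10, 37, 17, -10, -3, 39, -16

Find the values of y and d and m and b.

Rows 2 and 4 both sum to 74, so that's the common total.
Row 3 has 15 + 2 + 3 + 25 + 7 + 8 = 60; the blank must be 74 − 60 = 14.
Column 4 has 1 + 14 + 14 + 15 + 20 − 10 = 54; the blank must be 74 − 54 = 20.
Row 6 has 24 − 3 − 4 + 20 + 12 + 8 = 57; the blank must be 74 − 57 = 17.
Row 1 has -5 + 10 + 9 + 1 − 1 + 49 = 63; the blank must be 74 − 63 = 11.

y = 11, d = 17, m = 20, b = 14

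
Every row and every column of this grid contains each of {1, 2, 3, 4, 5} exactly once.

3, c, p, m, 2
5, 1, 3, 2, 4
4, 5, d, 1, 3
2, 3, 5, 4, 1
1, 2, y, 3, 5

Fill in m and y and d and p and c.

Cell (1,2): column 2 already has {1, 2, 3, 5} → 4.
At (row 1, col 4): column 4 already has {1, 2, 3, 4}, so the value is 5.
At (row 5, col 3): row 5 already has {1, 2, 3, 5}, so the value is 4.
For row 1, column 3: row 1 already has {2, 3, 4, 5}; that leaves 1.
For row 3, column 3: row 3 already has {1, 3, 4, 5}; that leaves 2.

m = 5, y = 4, d = 2, p = 1, c = 4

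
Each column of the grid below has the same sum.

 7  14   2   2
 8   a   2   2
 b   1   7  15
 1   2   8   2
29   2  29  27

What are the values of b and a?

b = 3, a = 29

Column 3 sums to 48 and so does column 4; that's the common total.
In column 1 the known cells total 45, leaving 48 − 45 = 3.
In column 2 the known cells total 19, leaving 48 − 19 = 29.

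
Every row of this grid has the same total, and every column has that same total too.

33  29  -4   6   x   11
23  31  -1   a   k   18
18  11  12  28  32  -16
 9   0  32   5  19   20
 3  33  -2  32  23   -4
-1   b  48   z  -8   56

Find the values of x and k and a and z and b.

x = 10, k = 9, a = 5, z = 9, b = -19

Rows 3 and 4 both sum to 85, so that's the common total.
The known cells in row 1 total 75, leaving 85 − 75 = 10 for the blank.
The known cells in column 2 total 104, leaving 85 − 104 = -19 for the blank.
The known cells in column 5 total 76, leaving 85 − 76 = 9 for the blank.
The known cells in row 6 total 76, leaving 85 − 76 = 9 for the blank.
The known cells in row 2 total 80, leaving 85 − 80 = 5 for the blank.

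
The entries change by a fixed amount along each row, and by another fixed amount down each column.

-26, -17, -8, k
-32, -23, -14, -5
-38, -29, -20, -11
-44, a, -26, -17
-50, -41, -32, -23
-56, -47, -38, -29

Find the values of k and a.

k = 1, a = -35

Along each row the entries change by 9 per step; down each column they change by -6.
Row 1: from -26 at column 1, stepping by 9 to column 4 gives 1.
Row 4: from -44 at column 1, stepping by 9 to column 2 gives -35.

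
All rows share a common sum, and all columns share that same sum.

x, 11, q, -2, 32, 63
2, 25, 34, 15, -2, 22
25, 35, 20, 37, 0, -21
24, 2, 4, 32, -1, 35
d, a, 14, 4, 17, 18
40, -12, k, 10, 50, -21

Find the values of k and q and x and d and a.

Rows 2 and 3 both sum to 96, so that's the common total.
The known cells in column 2 total 61, leaving 96 − 61 = 35 for the blank.
The known cells in row 5 total 88, leaving 96 − 88 = 8 for the blank.
The known cells in column 1 total 99, leaving 96 − 99 = -3 for the blank.
The known cells in row 1 total 101, leaving 96 − 101 = -5 for the blank.
The known cells in row 6 total 67, leaving 96 − 67 = 29 for the blank.

k = 29, q = -5, x = -3, d = 8, a = 35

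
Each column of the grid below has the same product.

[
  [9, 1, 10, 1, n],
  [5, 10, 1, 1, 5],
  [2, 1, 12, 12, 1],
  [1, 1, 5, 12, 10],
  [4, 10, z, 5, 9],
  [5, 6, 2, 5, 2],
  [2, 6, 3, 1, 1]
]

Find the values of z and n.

Columns 1 and 4 each multiply to 3600, so every column has product 3600.
Column 3: 10×1×12×5×2×3 = 3600, so the missing entry is 3600 ÷ 3600 = 1.
Column 5: 5×1×10×9×2×1 = 900, so the missing entry is 3600 ÷ 900 = 4.

z = 1, n = 4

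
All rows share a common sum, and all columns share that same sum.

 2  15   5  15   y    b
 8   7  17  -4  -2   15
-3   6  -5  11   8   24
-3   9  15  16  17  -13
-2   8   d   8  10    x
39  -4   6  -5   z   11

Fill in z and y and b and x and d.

Rows 2 and 3 both sum to 41, so that's the common total.
The known cells in row 6 total 47, leaving 41 − 47 = -6 for the blank.
The known cells in column 5 total 27, leaving 41 − 27 = 14 for the blank.
The known cells in column 3 total 38, leaving 41 − 38 = 3 for the blank.
The known cells in row 5 total 27, leaving 41 − 27 = 14 for the blank.
The known cells in row 1 total 51, leaving 41 − 51 = -10 for the blank.

z = -6, y = 14, b = -10, x = 14, d = 3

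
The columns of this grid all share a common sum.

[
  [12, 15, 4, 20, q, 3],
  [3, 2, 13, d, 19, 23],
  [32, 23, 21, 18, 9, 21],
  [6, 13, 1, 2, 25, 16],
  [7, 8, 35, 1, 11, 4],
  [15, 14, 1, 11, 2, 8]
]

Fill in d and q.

The complete columns each total 75.
Column 4 is missing 75 − 52 = 23 (since 20 + 18 + 2 + 1 + 11 = 52).
Column 5 is missing 75 − 66 = 9 (since 19 + 9 + 25 + 11 + 2 = 66).

d = 23, q = 9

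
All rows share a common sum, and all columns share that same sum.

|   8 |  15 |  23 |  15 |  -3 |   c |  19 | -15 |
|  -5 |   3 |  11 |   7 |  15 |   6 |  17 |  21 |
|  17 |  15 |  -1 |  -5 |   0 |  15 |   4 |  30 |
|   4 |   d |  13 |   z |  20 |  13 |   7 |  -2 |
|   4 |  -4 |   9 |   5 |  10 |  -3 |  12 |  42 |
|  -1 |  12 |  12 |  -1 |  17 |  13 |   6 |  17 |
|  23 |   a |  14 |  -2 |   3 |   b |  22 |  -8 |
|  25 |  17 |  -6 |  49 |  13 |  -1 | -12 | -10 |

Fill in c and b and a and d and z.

Rows 2 and 3 both sum to 75, so that's the common total.
The known cells in column 4 total 68, leaving 75 − 68 = 7 for the blank.
The known cells in row 4 total 62, leaving 75 − 62 = 13 for the blank.
The known cells in column 2 total 71, leaving 75 − 71 = 4 for the blank.
The known cells in row 7 total 56, leaving 75 − 56 = 19 for the blank.
The known cells in row 1 total 62, leaving 75 − 62 = 13 for the blank.

c = 13, b = 19, a = 4, d = 13, z = 7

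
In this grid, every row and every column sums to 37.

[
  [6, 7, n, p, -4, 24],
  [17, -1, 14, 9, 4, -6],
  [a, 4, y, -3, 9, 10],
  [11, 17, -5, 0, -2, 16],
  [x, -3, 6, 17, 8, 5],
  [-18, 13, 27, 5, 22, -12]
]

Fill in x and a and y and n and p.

Row 5: -3 + 6 + 17 + 8 + 5 = 33, so its missing entry is 37 − 33 = 4.
Column 4: 9 − 3 + 0 + 17 + 5 = 28, so its missing entry is 37 − 28 = 9.
Column 1: 6 + 17 + 11 + 4 − 18 = 20, so its missing entry is 37 − 20 = 17.
Row 1: 6 + 7 + 9 − 4 + 24 = 42, so its missing entry is 37 − 42 = -5.
Row 3: 17 + 4 − 3 + 9 + 10 = 37, so its missing entry is 37 − 37 = 0.

x = 4, a = 17, y = 0, n = -5, p = 9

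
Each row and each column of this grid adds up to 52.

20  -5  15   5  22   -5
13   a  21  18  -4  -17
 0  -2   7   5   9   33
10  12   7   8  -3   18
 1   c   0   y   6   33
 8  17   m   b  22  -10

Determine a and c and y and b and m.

Row 2 has 13 + 21 + 18 − 4 − 17 = 31; the blank must be 52 − 31 = 21.
Column 2 has -5 + 21 − 2 + 12 + 17 = 43; the blank must be 52 − 43 = 9.
Row 5 has 1 + 9 + 0 + 6 + 33 = 49; the blank must be 52 − 49 = 3.
Column 4 has 5 + 18 + 5 + 8 + 3 = 39; the blank must be 52 − 39 = 13.
Row 6 has 8 + 17 + 13 + 22 − 10 = 50; the blank must be 52 − 50 = 2.

a = 21, c = 9, y = 3, b = 13, m = 2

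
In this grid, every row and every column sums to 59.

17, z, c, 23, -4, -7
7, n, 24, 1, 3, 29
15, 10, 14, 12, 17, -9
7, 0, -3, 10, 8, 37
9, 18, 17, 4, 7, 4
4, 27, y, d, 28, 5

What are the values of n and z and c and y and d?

n = -5, z = 9, c = 21, y = -14, d = 9

Row 2: 7 + 24 + 1 + 3 + 29 = 64, so its missing entry is 59 − 64 = -5.
Column 2: -5 + 10 + 0 + 18 + 27 = 50, so its missing entry is 59 − 50 = 9.
Row 1: 17 + 9 + 23 − 4 − 7 = 38, so its missing entry is 59 − 38 = 21.
Column 4: 23 + 1 + 12 + 10 + 4 = 50, so its missing entry is 59 − 50 = 9.
Row 6: 4 + 27 + 9 + 28 + 5 = 73, so its missing entry is 59 − 73 = -14.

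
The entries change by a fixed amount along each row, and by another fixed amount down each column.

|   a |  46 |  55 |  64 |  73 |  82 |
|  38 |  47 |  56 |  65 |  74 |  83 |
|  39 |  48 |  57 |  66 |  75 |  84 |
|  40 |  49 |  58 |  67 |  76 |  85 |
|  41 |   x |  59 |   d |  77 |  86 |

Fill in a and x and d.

a = 37, x = 50, d = 68

Along each row the entries change by 9 per step; down each column they change by 1.
Row 1: from 46 at column 2, stepping by 9 to column 1 gives 37.
Row 5: from 41 at column 1, stepping by 9 to column 2 gives 50.
Row 5: from 41 at column 1, stepping by 9 to column 4 gives 68.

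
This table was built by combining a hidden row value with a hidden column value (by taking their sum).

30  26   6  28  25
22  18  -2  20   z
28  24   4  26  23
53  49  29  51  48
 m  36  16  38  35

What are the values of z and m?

The difference between any two rows is the same in every column — this is an addition table with the headers hidden.
Row 2 minus row 1 is 20 − 28 = -8, so its entry in column 5 is 25 + (-8) = 17.
Row 5 minus row 1 is 38 − 28 = 10, so its entry in column 1 is 30 + 10 = 40.

z = 17, m = 40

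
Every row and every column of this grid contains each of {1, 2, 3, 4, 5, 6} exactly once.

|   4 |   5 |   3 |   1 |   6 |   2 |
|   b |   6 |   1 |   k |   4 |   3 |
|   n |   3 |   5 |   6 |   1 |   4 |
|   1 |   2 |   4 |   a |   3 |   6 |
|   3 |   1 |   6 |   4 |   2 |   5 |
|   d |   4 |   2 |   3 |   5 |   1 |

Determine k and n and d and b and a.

Cell (3,1): row 3 already has {1, 3, 4, 5, 6} → 2.
Cell (4,4): row 4 already has {1, 2, 3, 4, 6} → 5.
For row 6, column 1: row 6 already has {1, 2, 3, 4, 5}; that leaves 6.
For row 2, column 1: column 1 already has {1, 2, 3, 4, 6}; that leaves 5.
For row 2, column 4: row 2 already has {1, 3, 4, 5, 6}; that leaves 2.

k = 2, n = 2, d = 6, b = 5, a = 5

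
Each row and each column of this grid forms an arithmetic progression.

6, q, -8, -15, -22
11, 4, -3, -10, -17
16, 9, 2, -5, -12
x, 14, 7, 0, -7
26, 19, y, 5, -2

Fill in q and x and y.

Along each row the entries change by -7 per step; down each column they change by 5.
Row 1: from 6 at column 1, stepping by -7 to column 2 gives -1.
Row 4: from 14 at column 2, stepping by -7 to column 1 gives 21.
Row 5: from 26 at column 1, stepping by -7 to column 3 gives 12.

q = -1, x = 21, y = 12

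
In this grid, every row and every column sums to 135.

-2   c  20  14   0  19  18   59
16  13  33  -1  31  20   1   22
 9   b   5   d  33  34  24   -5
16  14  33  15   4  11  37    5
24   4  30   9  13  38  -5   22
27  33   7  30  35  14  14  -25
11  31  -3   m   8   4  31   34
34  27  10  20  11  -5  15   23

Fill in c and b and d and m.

Row 1 has -2 + 20 + 14 + 0 + 19 + 18 + 59 = 128; the blank must be 135 − 128 = 7.
Row 7 has 11 + 31 − 3 + 8 + 4 + 31 + 34 = 116; the blank must be 135 − 116 = 19.
Column 4 has 14 − 1 + 15 + 9 + 30 + 19 + 20 = 106; the blank must be 135 − 106 = 29.
Row 3 has 9 + 5 + 29 + 33 + 34 + 24 − 5 = 129; the blank must be 135 − 129 = 6.

c = 7, b = 6, d = 29, m = 19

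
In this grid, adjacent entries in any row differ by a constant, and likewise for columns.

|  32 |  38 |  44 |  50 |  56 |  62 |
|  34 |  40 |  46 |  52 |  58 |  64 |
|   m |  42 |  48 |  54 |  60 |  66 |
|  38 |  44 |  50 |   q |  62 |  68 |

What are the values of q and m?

q = 56, m = 36

Along each row the entries change by 6 per step; down each column they change by 2.
Row 4: from 38 at column 1, stepping by 6 to column 4 gives 56.
Row 3: from 42 at column 2, stepping by 6 to column 1 gives 36.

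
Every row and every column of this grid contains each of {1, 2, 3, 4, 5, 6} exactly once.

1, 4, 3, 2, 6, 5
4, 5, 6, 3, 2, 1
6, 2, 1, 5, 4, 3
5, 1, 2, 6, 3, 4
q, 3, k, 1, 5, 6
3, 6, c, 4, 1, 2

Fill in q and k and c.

At (row 5, col 1): column 1 already has {1, 3, 4, 5, 6}, so the value is 2.
For row 5, column 3: row 5 already has {1, 2, 3, 5, 6}; that leaves 4.
Cell (6,3): row 6 already has {1, 2, 3, 4, 6} → 5.

q = 2, k = 4, c = 5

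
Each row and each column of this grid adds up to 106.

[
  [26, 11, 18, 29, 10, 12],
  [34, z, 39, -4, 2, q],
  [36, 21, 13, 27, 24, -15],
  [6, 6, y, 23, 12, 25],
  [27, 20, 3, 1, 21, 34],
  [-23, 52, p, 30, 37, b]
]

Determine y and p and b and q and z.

Column 2 has 11 + 21 + 6 + 20 + 52 = 110; the blank must be 106 − 110 = -4.
Row 2 has 34 − 4 + 39 − 4 + 2 = 67; the blank must be 106 − 67 = 39.
Column 6 has 12 + 39 − 15 + 25 + 34 = 95; the blank must be 106 − 95 = 11.
Row 4 has 6 + 6 + 23 + 12 + 25 = 72; the blank must be 106 − 72 = 34.
Row 6 has -23 + 52 + 30 + 37 + 11 = 107; the blank must be 106 − 107 = -1.

y = 34, p = -1, b = 11, q = 39, z = -4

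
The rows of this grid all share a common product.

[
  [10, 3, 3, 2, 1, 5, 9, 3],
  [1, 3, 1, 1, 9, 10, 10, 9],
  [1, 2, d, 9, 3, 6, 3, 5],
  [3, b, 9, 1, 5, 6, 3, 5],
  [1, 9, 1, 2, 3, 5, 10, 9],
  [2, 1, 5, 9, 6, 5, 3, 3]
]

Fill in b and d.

Rows 1 and 6 each multiply to 24300, so every row has product 24300.
Row 4: 3×9×1×5×6×3×5 = 12150, so the missing entry is 24300 ÷ 12150 = 2.
Row 3: 1×2×9×3×6×3×5 = 4860, so the missing entry is 24300 ÷ 4860 = 5.

b = 2, d = 5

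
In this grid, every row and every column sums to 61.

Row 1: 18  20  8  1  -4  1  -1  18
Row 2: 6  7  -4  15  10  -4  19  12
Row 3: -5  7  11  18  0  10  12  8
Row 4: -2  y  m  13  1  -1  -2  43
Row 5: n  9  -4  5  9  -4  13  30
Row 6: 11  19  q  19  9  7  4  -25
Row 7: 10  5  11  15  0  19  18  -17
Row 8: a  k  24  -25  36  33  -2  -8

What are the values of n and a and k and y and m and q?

n = 3, a = 20, k = -17, y = 11, m = -2, q = 17

The known cells in row 5 total 58, leaving 61 − 58 = 3 for the blank.
The known cells in column 1 total 41, leaving 61 − 41 = 20 for the blank.
The known cells in row 8 total 78, leaving 61 − 78 = -17 for the blank.
The known cells in column 2 total 50, leaving 61 − 50 = 11 for the blank.
The known cells in row 4 total 63, leaving 61 − 63 = -2 for the blank.
The known cells in row 6 total 44, leaving 61 − 44 = 17 for the blank.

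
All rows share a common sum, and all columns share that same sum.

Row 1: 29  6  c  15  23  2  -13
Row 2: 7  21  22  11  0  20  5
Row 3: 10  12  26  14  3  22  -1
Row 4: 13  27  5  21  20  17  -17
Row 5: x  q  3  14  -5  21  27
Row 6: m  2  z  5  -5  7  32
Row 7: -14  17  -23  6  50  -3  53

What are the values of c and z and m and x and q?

Rows 2 and 3 both sum to 86, so that's the common total.
Row 1: 29 + 6 + 15 + 23 + 2 − 13 = 62, so its missing entry is 86 − 62 = 24.
Column 2: 6 + 21 + 12 + 27 + 2 + 17 = 85, so its missing entry is 86 − 85 = 1.
Row 5: 1 + 3 + 14 − 5 + 21 + 27 = 61, so its missing entry is 86 − 61 = 25.
Column 1: 29 + 7 + 10 + 13 + 25 − 14 = 70, so its missing entry is 86 − 70 = 16.
Row 6: 16 + 2 + 5 − 5 + 7 + 32 = 57, so its missing entry is 86 − 57 = 29.

c = 24, z = 29, m = 16, x = 25, q = 1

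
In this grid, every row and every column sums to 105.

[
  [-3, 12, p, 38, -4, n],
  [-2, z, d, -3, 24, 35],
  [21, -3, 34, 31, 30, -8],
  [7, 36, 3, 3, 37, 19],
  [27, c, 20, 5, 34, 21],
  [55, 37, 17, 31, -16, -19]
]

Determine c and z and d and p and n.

c = -2, z = 25, d = 26, p = 5, n = 57

Column 6 has 35 − 8 + 19 + 21 − 19 = 48; the blank must be 105 − 48 = 57.
Row 1 has -3 + 12 + 38 − 4 + 57 = 100; the blank must be 105 − 100 = 5.
Column 3 has 5 + 34 + 3 + 20 + 17 = 79; the blank must be 105 − 79 = 26.
Row 2 has -2 + 26 − 3 + 24 + 35 = 80; the blank must be 105 − 80 = 25.
Row 5 has 27 + 20 + 5 + 34 + 21 = 107; the blank must be 105 − 107 = -2.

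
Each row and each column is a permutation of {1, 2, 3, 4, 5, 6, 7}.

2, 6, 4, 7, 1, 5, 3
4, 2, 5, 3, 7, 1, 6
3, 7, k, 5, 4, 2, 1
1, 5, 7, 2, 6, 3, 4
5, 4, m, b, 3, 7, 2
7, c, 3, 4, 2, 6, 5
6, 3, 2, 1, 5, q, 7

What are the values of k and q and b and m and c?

k = 6, q = 4, b = 6, m = 1, c = 1

Cell (7,6): row 7 already has {1, 2, 3, 5, 6, 7} → 4.
For row 5, column 4: column 4 already has {1, 2, 3, 4, 5, 7}; that leaves 6.
For row 6, column 2: row 6 already has {2, 3, 4, 5, 6, 7}; that leaves 1.
Cell (5,3): row 5 already has {2, 3, 4, 5, 6, 7} → 1.
Cell (3,3): row 3 already has {1, 2, 3, 4, 5, 7} → 6.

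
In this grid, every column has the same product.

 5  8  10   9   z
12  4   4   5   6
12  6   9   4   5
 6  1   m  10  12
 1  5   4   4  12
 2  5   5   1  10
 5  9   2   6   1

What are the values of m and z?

Columns 1 and 2 each multiply to 43200, so every column has product 43200.
Column 3: 10×4×9×4×5×2 = 14400, so the missing entry is 43200 ÷ 14400 = 3.
Column 5: 6×5×12×12×10×1 = 43200, so the missing entry is 43200 ÷ 43200 = 1.

m = 3, z = 1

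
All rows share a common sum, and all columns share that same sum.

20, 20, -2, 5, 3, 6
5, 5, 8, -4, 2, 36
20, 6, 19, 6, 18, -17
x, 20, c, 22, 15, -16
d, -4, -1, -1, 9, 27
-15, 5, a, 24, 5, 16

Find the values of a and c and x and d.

Rows 1 and 2 both sum to 52, so that's the common total.
The known cells in row 5 total 30, leaving 52 − 30 = 22 for the blank.
The known cells in column 1 total 52, leaving 52 − 52 = 0 for the blank.
The known cells in row 4 total 41, leaving 52 − 41 = 11 for the blank.
The known cells in row 6 total 35, leaving 52 − 35 = 17 for the blank.

a = 17, c = 11, x = 0, d = 22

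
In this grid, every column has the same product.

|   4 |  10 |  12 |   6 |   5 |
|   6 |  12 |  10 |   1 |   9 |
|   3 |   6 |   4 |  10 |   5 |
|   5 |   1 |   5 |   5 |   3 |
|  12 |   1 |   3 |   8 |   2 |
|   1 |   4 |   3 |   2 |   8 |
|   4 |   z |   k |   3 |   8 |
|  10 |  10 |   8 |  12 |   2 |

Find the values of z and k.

Columns 1 and 5 each multiply to 172800, so every column has product 172800.
Column 2: 10×12×6×1×1×4×10 = 28800, so the missing entry is 172800 ÷ 28800 = 6.
Column 3: 12×10×4×5×3×3×8 = 172800, so the missing entry is 172800 ÷ 172800 = 1.

z = 6, k = 1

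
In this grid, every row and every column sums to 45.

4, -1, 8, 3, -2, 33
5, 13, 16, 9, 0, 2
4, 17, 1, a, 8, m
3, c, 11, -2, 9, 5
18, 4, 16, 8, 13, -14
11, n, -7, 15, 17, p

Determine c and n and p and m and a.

c = 19, n = -7, p = 16, m = 3, a = 12

The known cells in row 4 total 26, leaving 45 − 26 = 19 for the blank.
The known cells in column 2 total 52, leaving 45 − 52 = -7 for the blank.
The known cells in row 6 total 29, leaving 45 − 29 = 16 for the blank.
The known cells in column 4 total 33, leaving 45 − 33 = 12 for the blank.
The known cells in row 3 total 42, leaving 45 − 42 = 3 for the blank.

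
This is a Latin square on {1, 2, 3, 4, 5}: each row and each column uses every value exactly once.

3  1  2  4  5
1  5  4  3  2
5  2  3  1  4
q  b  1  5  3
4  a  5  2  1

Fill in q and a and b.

q = 2, a = 3, b = 4

Cell (5,2): row 5 already has {1, 2, 4, 5} → 3.
Cell (4,2): column 2 already has {1, 2, 3, 5} → 4.
Cell (4,1): row 4 already has {1, 3, 4, 5} → 2.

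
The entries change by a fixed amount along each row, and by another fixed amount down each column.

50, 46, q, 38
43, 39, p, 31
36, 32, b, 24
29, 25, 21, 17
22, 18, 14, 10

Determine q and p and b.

q = 42, p = 35, b = 28

Along each row the entries change by -4 per step; down each column they change by -7.
Row 1: from 50 at column 1, stepping by -4 to column 3 gives 42.
Row 2: from 43 at column 1, stepping by -4 to column 3 gives 35.
Row 3: from 36 at column 1, stepping by -4 to column 3 gives 28.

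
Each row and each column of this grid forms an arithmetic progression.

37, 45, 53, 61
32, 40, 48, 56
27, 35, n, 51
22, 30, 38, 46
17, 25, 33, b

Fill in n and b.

n = 43, b = 41

Along each row the entries change by 8 per step; down each column they change by -5.
Row 3: from 27 at column 1, stepping by 8 to column 3 gives 43.
Row 5: from 17 at column 1, stepping by 8 to column 4 gives 41.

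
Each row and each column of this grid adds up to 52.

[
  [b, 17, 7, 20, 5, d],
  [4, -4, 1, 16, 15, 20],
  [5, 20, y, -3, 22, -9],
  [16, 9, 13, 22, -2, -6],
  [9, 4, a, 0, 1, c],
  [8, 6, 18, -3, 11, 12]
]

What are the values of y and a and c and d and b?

The known cells in column 1 total 42, leaving 52 − 42 = 10 for the blank.
The known cells in row 1 total 59, leaving 52 − 59 = -7 for the blank.
The known cells in column 6 total 10, leaving 52 − 10 = 42 for the blank.
The known cells in row 5 total 56, leaving 52 − 56 = -4 for the blank.
The known cells in row 3 total 35, leaving 52 − 35 = 17 for the blank.

y = 17, a = -4, c = 42, d = -7, b = 10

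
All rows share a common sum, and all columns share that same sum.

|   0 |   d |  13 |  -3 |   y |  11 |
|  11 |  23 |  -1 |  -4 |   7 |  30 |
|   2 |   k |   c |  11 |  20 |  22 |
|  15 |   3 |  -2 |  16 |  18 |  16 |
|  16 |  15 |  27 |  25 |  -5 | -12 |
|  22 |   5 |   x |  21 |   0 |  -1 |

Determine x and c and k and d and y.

x = 19, c = 10, k = 1, d = 19, y = 26

Rows 2 and 4 both sum to 66, so that's the common total.
The known cells in column 5 total 40, leaving 66 − 40 = 26 for the blank.
The known cells in row 1 total 47, leaving 66 − 47 = 19 for the blank.
The known cells in column 2 total 65, leaving 66 − 65 = 1 for the blank.
The known cells in row 3 total 56, leaving 66 − 56 = 10 for the blank.
The known cells in row 6 total 47, leaving 66 − 47 = 19 for the blank.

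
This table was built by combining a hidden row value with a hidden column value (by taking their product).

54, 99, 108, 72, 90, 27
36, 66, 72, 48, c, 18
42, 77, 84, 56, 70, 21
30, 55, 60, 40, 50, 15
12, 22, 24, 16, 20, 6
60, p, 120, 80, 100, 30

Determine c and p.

Each row is a constant multiple of every other row — this is a multiplication table with the headers hidden.
Row 2 is 72/108 = 2/3 times row 1, so its entry in column 5 is 90 × 2/3 = 60.
Row 6 is 120/108 = 10/9 times row 1, so its entry in column 2 is 99 × 10/9 = 110.

c = 60, p = 110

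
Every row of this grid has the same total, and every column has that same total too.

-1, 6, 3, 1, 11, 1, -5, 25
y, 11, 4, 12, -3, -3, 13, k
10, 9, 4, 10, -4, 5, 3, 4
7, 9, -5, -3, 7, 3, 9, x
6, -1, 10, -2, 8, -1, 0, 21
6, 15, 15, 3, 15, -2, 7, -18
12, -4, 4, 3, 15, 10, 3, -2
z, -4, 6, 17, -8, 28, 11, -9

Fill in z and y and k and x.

z = 0, y = 1, k = 6, x = 14

Rows 1 and 3 both sum to 41, so that's the common total.
The known cells in row 4 total 27, leaving 41 − 27 = 14 for the blank.
The known cells in column 8 total 35, leaving 41 − 35 = 6 for the blank.
The known cells in row 2 total 40, leaving 41 − 40 = 1 for the blank.
The known cells in row 8 total 41, leaving 41 − 41 = 0 for the blank.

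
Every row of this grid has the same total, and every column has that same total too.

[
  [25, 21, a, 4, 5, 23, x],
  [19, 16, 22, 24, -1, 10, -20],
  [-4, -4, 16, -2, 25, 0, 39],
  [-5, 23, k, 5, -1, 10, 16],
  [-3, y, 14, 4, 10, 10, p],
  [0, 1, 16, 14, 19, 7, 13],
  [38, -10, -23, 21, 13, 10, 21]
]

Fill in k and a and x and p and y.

k = 22, a = 3, x = -11, p = 12, y = 23

Rows 2 and 3 both sum to 70, so that's the common total.
Row 4 has -5 + 23 + 5 − 1 + 10 + 16 = 48; the blank must be 70 − 48 = 22.
Column 3 has 22 + 16 + 22 + 14 + 16 − 23 = 67; the blank must be 70 − 67 = 3.
Row 1 has 25 + 21 + 3 + 4 + 5 + 23 = 81; the blank must be 70 − 81 = -11.
Column 7 has -11 − 20 + 39 + 16 + 13 + 21 = 58; the blank must be 70 − 58 = 12.
Row 5 has -3 + 14 + 4 + 10 + 10 + 12 = 47; the blank must be 70 − 47 = 23.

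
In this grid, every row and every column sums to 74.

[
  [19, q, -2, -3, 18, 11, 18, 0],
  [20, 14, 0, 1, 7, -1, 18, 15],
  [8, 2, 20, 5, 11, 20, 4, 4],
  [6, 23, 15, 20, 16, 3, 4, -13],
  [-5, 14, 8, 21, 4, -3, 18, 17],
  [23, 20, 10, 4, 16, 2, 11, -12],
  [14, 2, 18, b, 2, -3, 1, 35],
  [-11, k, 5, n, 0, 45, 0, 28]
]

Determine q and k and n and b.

q = 13, k = -14, n = 21, b = 5

Row 1 has 19 − 2 − 3 + 18 + 11 + 18 + 0 = 61; the blank must be 74 − 61 = 13.
Row 7 has 14 + 2 + 18 + 2 − 3 + 1 + 35 = 69; the blank must be 74 − 69 = 5.
Column 2 has 13 + 14 + 2 + 23 + 14 + 20 + 2 = 88; the blank must be 74 − 88 = -14.
Row 8 has -11 − 14 + 5 + 0 + 45 + 0 + 28 = 53; the blank must be 74 − 53 = 21.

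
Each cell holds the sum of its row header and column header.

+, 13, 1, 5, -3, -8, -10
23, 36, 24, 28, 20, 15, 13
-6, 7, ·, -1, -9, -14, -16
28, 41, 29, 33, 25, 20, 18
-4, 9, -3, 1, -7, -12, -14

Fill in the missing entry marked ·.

-6 + 1 = -5.

-5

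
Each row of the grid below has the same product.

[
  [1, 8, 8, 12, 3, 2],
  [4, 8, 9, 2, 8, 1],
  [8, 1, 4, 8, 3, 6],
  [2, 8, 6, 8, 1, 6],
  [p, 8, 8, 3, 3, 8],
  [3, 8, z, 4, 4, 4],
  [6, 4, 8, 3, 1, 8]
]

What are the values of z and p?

z = 3, p = 1

Rows 2 and 4 each multiply to 4608, so every row has product 4608.
Row 6: 3×8×4×4×4 = 1536, so the missing entry is 4608 ÷ 1536 = 3.
Row 5: 8×8×3×3×8 = 4608, so the missing entry is 4608 ÷ 4608 = 1.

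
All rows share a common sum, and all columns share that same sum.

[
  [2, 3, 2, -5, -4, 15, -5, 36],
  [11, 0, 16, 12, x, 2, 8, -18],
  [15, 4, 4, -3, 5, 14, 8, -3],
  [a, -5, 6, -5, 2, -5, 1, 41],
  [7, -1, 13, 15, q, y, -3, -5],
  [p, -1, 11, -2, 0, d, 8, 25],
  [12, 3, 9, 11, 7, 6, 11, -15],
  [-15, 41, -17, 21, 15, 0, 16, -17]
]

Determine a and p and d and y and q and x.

Rows 1 and 3 both sum to 44, so that's the common total.
Row 2: 11 + 0 + 16 + 12 + 2 + 8 − 18 = 31, so its missing entry is 44 − 31 = 13.
Column 5: -4 + 13 + 5 + 2 + 0 + 7 + 15 = 38, so its missing entry is 44 − 38 = 6.
Row 4: -5 + 6 − 5 + 2 − 5 + 1 + 41 = 35, so its missing entry is 44 − 35 = 9.
Row 5: 7 − 1 + 13 + 15 + 6 − 3 − 5 = 32, so its missing entry is 44 − 32 = 12.
Column 6: 15 + 2 + 14 − 5 + 12 + 6 + 0 = 44, so its missing entry is 44 − 44 = 0.
Row 6: -1 + 11 − 2 + 0 + 0 + 8 + 25 = 41, so its missing entry is 44 − 41 = 3.

a = 9, p = 3, d = 0, y = 12, q = 6, x = 13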